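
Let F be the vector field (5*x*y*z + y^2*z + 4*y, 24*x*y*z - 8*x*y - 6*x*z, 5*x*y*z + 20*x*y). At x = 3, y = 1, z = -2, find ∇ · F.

-163

∂F₁/∂x = 5*y*z
∂F₂/∂y = 24*x*z - 8*x
∂F₃/∂z = 5*x*y
∇·F = 5*x*y + 24*x*z - 8*x + 5*y*z
At (3, 1, -2): -163.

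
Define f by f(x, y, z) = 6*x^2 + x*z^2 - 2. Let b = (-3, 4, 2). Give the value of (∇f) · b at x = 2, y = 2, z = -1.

∂f/∂x = 12*x + z^2
∂f/∂y = 0
∂f/∂z = 2*x*z
∇f at (2, 2, -1) = (25, 0, -4)
∇f · b = (25)(-3) + (0)(4) + (-4)(2) = -83

-83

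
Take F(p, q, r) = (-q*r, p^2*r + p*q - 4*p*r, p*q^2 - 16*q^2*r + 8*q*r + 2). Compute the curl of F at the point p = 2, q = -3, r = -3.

(∇×F)₁ = ∂F₃/∂q − ∂F₂/∂r = -p^2 + 2*p*q + 4*p - 32*q*r + 8*r
(∇×F)₂ = ∂F₁/∂r − ∂F₃/∂p = -q^2 - q
(∇×F)₃ = ∂F₂/∂p − ∂F₁/∂q = 2*p*r + q - 3*r
∇×F = (-p^2 + 2*p*q + 4*p - 32*q*r + 8*r, -q^2 - q, 2*p*r + q - 3*r)
At (2, -3, -3): (-320, -6, -6).

(-320, -6, -6)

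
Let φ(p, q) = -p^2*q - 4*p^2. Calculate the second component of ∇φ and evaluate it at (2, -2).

(∇φ)_2 = ∂φ/∂q = -p^2
At (2, -2): -4.

-4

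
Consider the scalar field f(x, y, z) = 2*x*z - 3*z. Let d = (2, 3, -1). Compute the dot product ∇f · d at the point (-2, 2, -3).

-5

∂f/∂x = 2*z
∂f/∂y = 0
∂f/∂z = 2*x - 3
∇f at (-2, 2, -3) = (-6, 0, -7)
∇f · d = (-6)(2) + (0)(3) + (-7)(-1) = -5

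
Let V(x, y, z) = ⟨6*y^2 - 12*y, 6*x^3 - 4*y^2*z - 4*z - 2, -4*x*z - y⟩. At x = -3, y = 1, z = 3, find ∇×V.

(7, 12, 162)

(∇×V)₁ = ∂V₃/∂y − ∂V₂/∂z = 4*y^2 + 3
(∇×V)₂ = ∂V₁/∂z − ∂V₃/∂x = 4*z
(∇×V)₃ = ∂V₂/∂x − ∂V₁/∂y = 18*x^2 - 12*y + 12
∇×V = (4*y^2 + 3, 4*z, 18*x^2 - 12*y + 12)
At (-3, 1, 3): (7, 12, 162).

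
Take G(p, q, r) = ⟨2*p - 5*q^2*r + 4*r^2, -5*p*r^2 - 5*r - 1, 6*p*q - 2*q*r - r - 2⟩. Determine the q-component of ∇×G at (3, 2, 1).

-24

(∇×G)_2 = ∂G₁/∂r − ∂G₃/∂p
= -5*q^2 + 8*r − (6*q)
= -5*q^2 - 6*q + 8*r
At (3, 2, 1): -24.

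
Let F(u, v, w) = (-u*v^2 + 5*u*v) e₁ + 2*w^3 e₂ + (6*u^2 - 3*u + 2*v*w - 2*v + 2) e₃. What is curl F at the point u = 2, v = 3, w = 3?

(∇×F)₁ = ∂F₃/∂v − ∂F₂/∂w = -6*w^2 + 2*w - 2
(∇×F)₂ = ∂F₁/∂w − ∂F₃/∂u = -12*u + 3
(∇×F)₃ = ∂F₂/∂u − ∂F₁/∂v = 2*u*v - 5*u
∇×F = (-6*w^2 + 2*w - 2, -12*u + 3, 2*u*v - 5*u)
At (2, 3, 3): (-50, -21, 2).

(-50, -21, 2)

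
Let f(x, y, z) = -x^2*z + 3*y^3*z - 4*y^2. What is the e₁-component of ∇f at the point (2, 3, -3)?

12

(∇f)_1 = ∂f/∂x = -2*x*z
At (2, 3, -3): 12.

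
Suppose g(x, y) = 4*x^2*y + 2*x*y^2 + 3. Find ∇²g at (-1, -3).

∂²g/∂x² = 8*y
∂²g/∂y² = 4*x
∇²g = 4*x + 8*y
At (-1, -3): -28.

-28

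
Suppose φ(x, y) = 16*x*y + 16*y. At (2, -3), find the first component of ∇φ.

-48

(∇φ)_1 = ∂φ/∂x = 16*y
At (2, -3): -48.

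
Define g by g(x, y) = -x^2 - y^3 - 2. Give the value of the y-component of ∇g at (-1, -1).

(∇g)_2 = ∂g/∂y = -3*y^2
At (-1, -1): -3.

-3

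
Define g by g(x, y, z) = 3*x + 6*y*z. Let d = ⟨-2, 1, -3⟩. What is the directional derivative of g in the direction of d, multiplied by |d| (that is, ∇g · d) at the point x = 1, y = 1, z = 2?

-12

∂g/∂x = 3
∂g/∂y = 6*z
∂g/∂z = 6*y
∇g at (1, 1, 2) = (3, 12, 6)
∇g · d = (3)(-2) + (12)(1) + (6)(-3) = -12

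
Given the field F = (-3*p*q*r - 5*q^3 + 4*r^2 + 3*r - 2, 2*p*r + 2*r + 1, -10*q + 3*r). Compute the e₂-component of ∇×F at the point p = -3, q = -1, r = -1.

(∇×F)_2 = ∂F₁/∂r − ∂F₃/∂p
= -3*p*q + 8*r + 3 − (0)
= -3*p*q + 8*r + 3
At (-3, -1, -1): -14.

-14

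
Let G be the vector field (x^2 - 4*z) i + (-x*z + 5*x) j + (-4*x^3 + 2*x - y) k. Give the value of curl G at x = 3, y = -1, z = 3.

(2, 102, 2)

(∇×G)₁ = ∂G₃/∂y − ∂G₂/∂z = x - 1
(∇×G)₂ = ∂G₁/∂z − ∂G₃/∂x = 12*x^2 - 6
(∇×G)₃ = ∂G₂/∂x − ∂G₁/∂y = -z + 5
∇×G = (x - 1, 12*x^2 - 6, -z + 5)
At (3, -1, 3): (2, 102, 2).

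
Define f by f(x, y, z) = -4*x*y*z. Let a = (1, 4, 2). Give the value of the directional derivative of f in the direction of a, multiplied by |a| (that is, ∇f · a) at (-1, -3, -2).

-80

∂f/∂x = -4*y*z
∂f/∂y = -4*x*z
∂f/∂z = -4*x*y
∇f at (-1, -3, -2) = (-24, -8, -12)
∇f · a = (-24)(1) + (-8)(4) + (-12)(2) = -80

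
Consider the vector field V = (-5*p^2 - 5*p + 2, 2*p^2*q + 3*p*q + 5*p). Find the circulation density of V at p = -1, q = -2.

∂V₂/∂p = 4*p*q + 3*q + 5
∂V₁/∂q = 0
Scalar curl = 4*p*q + 3*q + 5
At (-1, -2): 7.

7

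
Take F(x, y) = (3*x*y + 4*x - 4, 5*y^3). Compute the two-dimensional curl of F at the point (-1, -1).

3

∂F₂/∂x = 0
∂F₁/∂y = 3*x
Scalar curl = -3*x
At (-1, -1): 3.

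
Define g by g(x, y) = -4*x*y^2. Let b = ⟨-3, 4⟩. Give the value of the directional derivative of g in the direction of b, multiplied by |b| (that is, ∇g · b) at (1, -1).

44

∂g/∂x = -4*y^2
∂g/∂y = -8*x*y
∇g at (1, -1) = (-4, 8)
∇g · b = (-4)(-3) + (8)(4) = 44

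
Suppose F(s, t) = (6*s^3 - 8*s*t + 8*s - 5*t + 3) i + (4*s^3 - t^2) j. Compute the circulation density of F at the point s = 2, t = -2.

69

∂F₂/∂s = 12*s^2
∂F₁/∂t = -8*s - 5
Scalar curl = 12*s^2 + 8*s + 5
At (2, -2): 69.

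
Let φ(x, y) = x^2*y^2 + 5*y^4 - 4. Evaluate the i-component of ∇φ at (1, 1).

2

(∇φ)_1 = ∂φ/∂x = 2*x*y^2
At (1, 1): 2.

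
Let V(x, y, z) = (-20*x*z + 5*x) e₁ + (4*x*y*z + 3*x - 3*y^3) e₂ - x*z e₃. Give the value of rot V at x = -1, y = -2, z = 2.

(∇×V)₁ = ∂V₃/∂y − ∂V₂/∂z = -4*x*y
(∇×V)₂ = ∂V₁/∂z − ∂V₃/∂x = -20*x + z
(∇×V)₃ = ∂V₂/∂x − ∂V₁/∂y = 4*y*z + 3
∇×V = (-4*x*y, -20*x + z, 4*y*z + 3)
At (-1, -2, 2): (-8, 22, -13).

(-8, 22, -13)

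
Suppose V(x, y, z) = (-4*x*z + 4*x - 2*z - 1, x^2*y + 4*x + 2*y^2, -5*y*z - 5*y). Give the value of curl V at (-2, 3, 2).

(-15, 6, -8)

(∇×V)₁ = ∂V₃/∂y − ∂V₂/∂z = -5*z - 5
(∇×V)₂ = ∂V₁/∂z − ∂V₃/∂x = -4*x - 2
(∇×V)₃ = ∂V₂/∂x − ∂V₁/∂y = 2*x*y + 4
∇×V = (-5*z - 5, -4*x - 2, 2*x*y + 4)
At (-2, 3, 2): (-15, 6, -8).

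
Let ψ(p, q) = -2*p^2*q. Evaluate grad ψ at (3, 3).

(-36, -18)

∂ψ/∂p = -4*p*q
∂ψ/∂q = -2*p^2
∇ψ = (-4*p*q, -2*p^2)
At (3, 3): (-36, -18).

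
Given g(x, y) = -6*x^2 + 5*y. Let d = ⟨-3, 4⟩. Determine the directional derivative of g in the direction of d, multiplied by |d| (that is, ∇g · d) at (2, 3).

∂g/∂x = -12*x
∂g/∂y = 5
∇g at (2, 3) = (-24, 5)
∇g · d = (-24)(-3) + (5)(4) = 92

92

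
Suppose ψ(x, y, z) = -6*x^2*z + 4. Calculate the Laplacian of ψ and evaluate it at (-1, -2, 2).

-24

∂²ψ/∂x² = -12*z
∂²ψ/∂y² = 0
∂²ψ/∂z² = 0
∇²ψ = -12*z
At (-1, -2, 2): -24.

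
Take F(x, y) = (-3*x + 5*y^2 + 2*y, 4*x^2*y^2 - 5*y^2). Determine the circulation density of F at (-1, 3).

-104

∂F₂/∂x = 8*x*y^2
∂F₁/∂y = 10*y + 2
Scalar curl = 8*x*y^2 - 10*y - 2
At (-1, 3): -104.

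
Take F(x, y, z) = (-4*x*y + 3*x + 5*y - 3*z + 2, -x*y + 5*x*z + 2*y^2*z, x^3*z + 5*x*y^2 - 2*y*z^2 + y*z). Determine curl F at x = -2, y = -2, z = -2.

(∇×F)₁ = ∂F₃/∂y − ∂F₂/∂z = 10*x*y - 5*x - 2*y^2 - 2*z^2 + z
(∇×F)₂ = ∂F₁/∂z − ∂F₃/∂x = -3*x^2*z - 5*y^2 - 3
(∇×F)₃ = ∂F₂/∂x − ∂F₁/∂y = 4*x - y + 5*z - 5
∇×F = (10*x*y - 5*x - 2*y^2 - 2*z^2 + z, -3*x^2*z - 5*y^2 - 3, 4*x - y + 5*z - 5)
At (-2, -2, -2): (32, 1, -21).

(32, 1, -21)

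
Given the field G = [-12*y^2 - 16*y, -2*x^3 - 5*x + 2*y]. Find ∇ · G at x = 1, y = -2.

2

∂G₁/∂x = 0
∂G₂/∂y = 2
∇·G = 2
At (1, -2): 2.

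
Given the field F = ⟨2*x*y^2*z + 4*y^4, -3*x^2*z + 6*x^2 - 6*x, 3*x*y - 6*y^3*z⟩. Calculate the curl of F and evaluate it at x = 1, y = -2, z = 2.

(-138, 14, 138)

(∇×F)₁ = ∂F₃/∂y − ∂F₂/∂z = 3*x^2 + 3*x - 18*y^2*z
(∇×F)₂ = ∂F₁/∂z − ∂F₃/∂x = 2*x*y^2 - 3*y
(∇×F)₃ = ∂F₂/∂x − ∂F₁/∂y = -4*x*y*z - 6*x*z + 12*x - 16*y^3 - 6
∇×F = (3*x^2 + 3*x - 18*y^2*z, 2*x*y^2 - 3*y, -4*x*y*z - 6*x*z + 12*x - 16*y^3 - 6)
At (1, -2, 2): (-138, 14, 138).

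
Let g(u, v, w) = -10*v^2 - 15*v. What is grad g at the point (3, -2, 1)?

(0, 25, 0)

∂g/∂u = 0
∂g/∂v = -20*v - 15
∂g/∂w = 0
∇g = (0, -20*v - 15, 0)
At (3, -2, 1): (0, 25, 0).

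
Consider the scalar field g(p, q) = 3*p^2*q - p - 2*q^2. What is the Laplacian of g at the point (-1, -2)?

∂²g/∂p² = 6*q
∂²g/∂q² = -4
∇²g = 6*q - 4
At (-1, -2): -16.

-16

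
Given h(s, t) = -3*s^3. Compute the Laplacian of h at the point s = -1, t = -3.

∂²h/∂s² = -18*s
∂²h/∂t² = 0
∇²h = -18*s
At (-1, -3): 18.

18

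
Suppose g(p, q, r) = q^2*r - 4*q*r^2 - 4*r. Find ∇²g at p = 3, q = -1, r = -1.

6

∂²g/∂p² = 0
∂²g/∂q² = 2*r
∂²g/∂r² = -8*q
∇²g = -8*q + 2*r
At (3, -1, -1): 6.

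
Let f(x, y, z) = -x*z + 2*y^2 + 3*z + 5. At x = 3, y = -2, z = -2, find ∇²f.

4

∂²f/∂x² = 0
∂²f/∂y² = 4
∂²f/∂z² = 0
∇²f = 4
At (3, -2, -2): 4.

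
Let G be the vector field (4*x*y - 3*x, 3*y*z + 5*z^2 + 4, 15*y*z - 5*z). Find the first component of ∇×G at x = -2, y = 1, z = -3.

(∇×G)_1 = ∂G₃/∂y − ∂G₂/∂z
= 15*z − (3*y + 10*z)
= -3*y + 5*z
At (-2, 1, -3): -18.

-18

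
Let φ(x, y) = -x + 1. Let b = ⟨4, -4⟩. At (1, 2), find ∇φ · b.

-4

∂φ/∂x = -1
∂φ/∂y = 0
∇φ at (1, 2) = (-1, 0)
∇φ · b = (-1)(4) + (0)(-4) = -4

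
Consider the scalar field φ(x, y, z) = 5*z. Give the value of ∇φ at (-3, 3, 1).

(0, 0, 5)

∂φ/∂x = 0
∂φ/∂y = 0
∂φ/∂z = 5
∇φ = (0, 0, 5)
At (-3, 3, 1): (0, 0, 5).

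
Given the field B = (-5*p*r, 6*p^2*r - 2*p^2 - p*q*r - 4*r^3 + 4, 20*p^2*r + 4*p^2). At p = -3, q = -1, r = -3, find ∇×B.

(∇×B)₁ = ∂B₃/∂q − ∂B₂/∂r = -6*p^2 + p*q + 12*r^2
(∇×B)₂ = ∂B₁/∂r − ∂B₃/∂p = -40*p*r - 13*p
(∇×B)₃ = ∂B₂/∂p − ∂B₁/∂q = 12*p*r - 4*p - q*r
∇×B = (-6*p^2 + p*q + 12*r^2, -40*p*r - 13*p, 12*p*r - 4*p - q*r)
At (-3, -1, -3): (57, -321, 117).

(57, -321, 117)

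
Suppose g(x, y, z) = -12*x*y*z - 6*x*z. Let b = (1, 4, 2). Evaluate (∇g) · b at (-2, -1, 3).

282

∂g/∂x = -12*y*z - 6*z
∂g/∂y = -12*x*z
∂g/∂z = -12*x*y - 6*x
∇g at (-2, -1, 3) = (18, 72, -12)
∇g · b = (18)(1) + (72)(4) + (-12)(2) = 282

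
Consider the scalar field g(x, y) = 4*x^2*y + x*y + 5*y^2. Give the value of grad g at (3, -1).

∂g/∂x = 8*x*y + y
∂g/∂y = 4*x^2 + x + 10*y
∇g = (8*x*y + y, 4*x^2 + x + 10*y)
At (3, -1): (-25, 29).

(-25, 29)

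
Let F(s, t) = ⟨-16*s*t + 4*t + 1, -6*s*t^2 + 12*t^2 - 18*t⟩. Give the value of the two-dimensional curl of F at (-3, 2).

-76

∂F₂/∂s = -6*t^2
∂F₁/∂t = -16*s + 4
Scalar curl = 16*s - 6*t^2 - 4
At (-3, 2): -76.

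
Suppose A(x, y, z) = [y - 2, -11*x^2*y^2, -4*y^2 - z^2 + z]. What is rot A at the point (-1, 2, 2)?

(∇×A)₁ = ∂A₃/∂y − ∂A₂/∂z = -8*y
(∇×A)₂ = ∂A₁/∂z − ∂A₃/∂x = 0
(∇×A)₃ = ∂A₂/∂x − ∂A₁/∂y = -22*x*y^2 - 1
∇×A = (-8*y, 0, -22*x*y^2 - 1)
At (-1, 2, 2): (-16, 0, 87).

(-16, 0, 87)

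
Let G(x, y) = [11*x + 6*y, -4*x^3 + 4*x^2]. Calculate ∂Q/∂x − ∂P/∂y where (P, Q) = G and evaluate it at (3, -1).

∂G₂/∂x = -12*x^2 + 8*x
∂G₁/∂y = 6
Scalar curl = -12*x^2 + 8*x - 6
At (3, -1): -90.

-90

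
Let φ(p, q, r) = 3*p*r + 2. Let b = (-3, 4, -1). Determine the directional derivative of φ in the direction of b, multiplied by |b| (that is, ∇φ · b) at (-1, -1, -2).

21

∂φ/∂p = 3*r
∂φ/∂q = 0
∂φ/∂r = 3*p
∇φ at (-1, -1, -2) = (-6, 0, -3)
∇φ · b = (-6)(-3) + (0)(4) + (-3)(-1) = 21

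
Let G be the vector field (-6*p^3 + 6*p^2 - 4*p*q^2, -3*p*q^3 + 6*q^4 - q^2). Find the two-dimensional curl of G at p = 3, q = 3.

∂G₂/∂p = -3*q^3
∂G₁/∂q = -8*p*q
Scalar curl = 8*p*q - 3*q^3
At (3, 3): -9.

-9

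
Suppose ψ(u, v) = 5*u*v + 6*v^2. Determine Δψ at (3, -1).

∂²ψ/∂u² = 0
∂²ψ/∂v² = 12
∇²ψ = 12
At (3, -1): 12.

12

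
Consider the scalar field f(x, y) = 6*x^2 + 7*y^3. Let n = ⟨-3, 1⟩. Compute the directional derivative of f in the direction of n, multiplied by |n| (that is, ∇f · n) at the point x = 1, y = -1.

∂f/∂x = 12*x
∂f/∂y = 21*y^2
∇f at (1, -1) = (12, 21)
∇f · n = (12)(-3) + (21)(1) = -15

-15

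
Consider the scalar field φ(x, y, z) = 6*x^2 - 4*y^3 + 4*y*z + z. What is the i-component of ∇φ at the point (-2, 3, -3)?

(∇φ)_1 = ∂φ/∂x = 12*x
At (-2, 3, -3): -24.

-24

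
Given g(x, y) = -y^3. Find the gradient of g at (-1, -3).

(0, -27)

∂g/∂x = 0
∂g/∂y = -3*y^2
∇g = (0, -3*y^2)
At (-1, -3): (0, -27).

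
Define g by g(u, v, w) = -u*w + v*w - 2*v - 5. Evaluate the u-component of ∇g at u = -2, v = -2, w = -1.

(∇g)_1 = ∂g/∂u = -w
At (-2, -2, -1): 1.

1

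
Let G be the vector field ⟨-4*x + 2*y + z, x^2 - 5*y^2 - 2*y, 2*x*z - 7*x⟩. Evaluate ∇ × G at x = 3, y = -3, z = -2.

(∇×G)₁ = ∂G₃/∂y − ∂G₂/∂z = 0
(∇×G)₂ = ∂G₁/∂z − ∂G₃/∂x = -2*z + 8
(∇×G)₃ = ∂G₂/∂x − ∂G₁/∂y = 2*x - 2
∇×G = (0, -2*z + 8, 2*x - 2)
At (3, -3, -2): (0, 12, 4).

(0, 12, 4)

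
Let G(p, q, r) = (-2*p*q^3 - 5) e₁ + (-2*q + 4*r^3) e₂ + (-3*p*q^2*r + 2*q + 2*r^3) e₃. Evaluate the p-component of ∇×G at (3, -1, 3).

(∇×G)_1 = ∂G₃/∂q − ∂G₂/∂r
= -6*p*q*r + 2 − (12*r^2)
= -6*p*q*r - 12*r^2 + 2
At (3, -1, 3): -52.

-52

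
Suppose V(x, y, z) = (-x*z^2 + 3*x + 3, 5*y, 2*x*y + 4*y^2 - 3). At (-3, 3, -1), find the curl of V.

(∇×V)₁ = ∂V₃/∂y − ∂V₂/∂z = 2*x + 8*y
(∇×V)₂ = ∂V₁/∂z − ∂V₃/∂x = -2*x*z - 2*y
(∇×V)₃ = ∂V₂/∂x − ∂V₁/∂y = 0
∇×V = (2*x + 8*y, -2*x*z - 2*y, 0)
At (-3, 3, -1): (18, -12, 0).

(18, -12, 0)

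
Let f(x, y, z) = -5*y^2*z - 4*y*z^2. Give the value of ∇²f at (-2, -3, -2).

∂²f/∂x² = 0
∂²f/∂y² = -10*z
∂²f/∂z² = -8*y
∇²f = -8*y - 10*z
At (-2, -3, -2): 44.

44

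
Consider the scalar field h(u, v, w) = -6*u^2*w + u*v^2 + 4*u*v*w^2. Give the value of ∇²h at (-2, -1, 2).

-12

∂²h/∂u² = -12*w
∂²h/∂v² = 2*u
∂²h/∂w² = 8*u*v
∇²h = 8*u*v + 2*u - 12*w
At (-2, -1, 2): -12.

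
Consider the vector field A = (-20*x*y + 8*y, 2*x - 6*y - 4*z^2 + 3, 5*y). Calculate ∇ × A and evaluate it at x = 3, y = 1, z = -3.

(-19, 0, 54)

(∇×A)₁ = ∂A₃/∂y − ∂A₂/∂z = 8*z + 5
(∇×A)₂ = ∂A₁/∂z − ∂A₃/∂x = 0
(∇×A)₃ = ∂A₂/∂x − ∂A₁/∂y = 20*x - 6
∇×A = (8*z + 5, 0, 20*x - 6)
At (3, 1, -3): (-19, 0, 54).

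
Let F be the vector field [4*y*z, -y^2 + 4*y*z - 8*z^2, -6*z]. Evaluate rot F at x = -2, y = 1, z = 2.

(∇×F)₁ = ∂F₃/∂y − ∂F₂/∂z = -4*y + 16*z
(∇×F)₂ = ∂F₁/∂z − ∂F₃/∂x = 4*y
(∇×F)₃ = ∂F₂/∂x − ∂F₁/∂y = -4*z
∇×F = (-4*y + 16*z, 4*y, -4*z)
At (-2, 1, 2): (28, 4, -8).

(28, 4, -8)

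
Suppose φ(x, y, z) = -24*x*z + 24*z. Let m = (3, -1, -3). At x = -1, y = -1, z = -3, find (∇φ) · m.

72

∂φ/∂x = -24*z
∂φ/∂y = 0
∂φ/∂z = -24*x + 24
∇φ at (-1, -1, -3) = (72, 0, 48)
∇φ · m = (72)(3) + (0)(-1) + (48)(-3) = 72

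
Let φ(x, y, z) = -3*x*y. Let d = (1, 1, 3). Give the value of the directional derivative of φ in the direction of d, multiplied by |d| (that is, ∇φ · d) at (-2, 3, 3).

∂φ/∂x = -3*y
∂φ/∂y = -3*x
∂φ/∂z = 0
∇φ at (-2, 3, 3) = (-9, 6, 0)
∇φ · d = (-9)(1) + (6)(1) + (0)(3) = -3

-3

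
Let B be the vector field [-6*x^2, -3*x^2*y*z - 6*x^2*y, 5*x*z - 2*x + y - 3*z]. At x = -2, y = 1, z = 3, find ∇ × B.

(∇×B)₁ = ∂B₃/∂y − ∂B₂/∂z = 3*x^2*y + 1
(∇×B)₂ = ∂B₁/∂z − ∂B₃/∂x = -5*z + 2
(∇×B)₃ = ∂B₂/∂x − ∂B₁/∂y = -6*x*y*z - 12*x*y
∇×B = (3*x^2*y + 1, -5*z + 2, -6*x*y*z - 12*x*y)
At (-2, 1, 3): (13, -13, 60).

(13, -13, 60)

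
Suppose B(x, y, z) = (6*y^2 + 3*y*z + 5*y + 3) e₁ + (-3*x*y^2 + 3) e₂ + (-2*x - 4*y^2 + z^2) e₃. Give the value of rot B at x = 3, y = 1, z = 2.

(∇×B)₁ = ∂B₃/∂y − ∂B₂/∂z = -8*y
(∇×B)₂ = ∂B₁/∂z − ∂B₃/∂x = 3*y + 2
(∇×B)₃ = ∂B₂/∂x − ∂B₁/∂y = -3*y^2 - 12*y - 3*z - 5
∇×B = (-8*y, 3*y + 2, -3*y^2 - 12*y - 3*z - 5)
At (3, 1, 2): (-8, 5, -26).

(-8, 5, -26)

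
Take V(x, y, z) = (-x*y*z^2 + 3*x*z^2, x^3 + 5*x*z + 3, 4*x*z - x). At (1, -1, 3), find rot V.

(∇×V)₁ = ∂V₃/∂y − ∂V₂/∂z = -5*x
(∇×V)₂ = ∂V₁/∂z − ∂V₃/∂x = -2*x*y*z + 6*x*z - 4*z + 1
(∇×V)₃ = ∂V₂/∂x − ∂V₁/∂y = 3*x^2 + x*z^2 + 5*z
∇×V = (-5*x, -2*x*y*z + 6*x*z - 4*z + 1, 3*x^2 + x*z^2 + 5*z)
At (1, -1, 3): (-5, 13, 27).

(-5, 13, 27)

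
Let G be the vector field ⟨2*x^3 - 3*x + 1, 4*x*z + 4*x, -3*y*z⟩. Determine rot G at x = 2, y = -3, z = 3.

(-17, 0, 16)

(∇×G)₁ = ∂G₃/∂y − ∂G₂/∂z = -4*x - 3*z
(∇×G)₂ = ∂G₁/∂z − ∂G₃/∂x = 0
(∇×G)₃ = ∂G₂/∂x − ∂G₁/∂y = 4*z + 4
∇×G = (-4*x - 3*z, 0, 4*z + 4)
At (2, -3, 3): (-17, 0, 16).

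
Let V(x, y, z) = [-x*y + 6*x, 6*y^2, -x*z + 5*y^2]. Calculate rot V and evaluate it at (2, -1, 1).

(∇×V)₁ = ∂V₃/∂y − ∂V₂/∂z = 10*y
(∇×V)₂ = ∂V₁/∂z − ∂V₃/∂x = z
(∇×V)₃ = ∂V₂/∂x − ∂V₁/∂y = x
∇×V = (10*y, z, x)
At (2, -1, 1): (-10, 1, 2).

(-10, 1, 2)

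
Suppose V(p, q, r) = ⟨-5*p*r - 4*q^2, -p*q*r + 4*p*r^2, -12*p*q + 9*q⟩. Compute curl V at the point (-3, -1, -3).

(∇×V)₁ = ∂V₃/∂q − ∂V₂/∂r = p*q - 8*p*r - 12*p + 9
(∇×V)₂ = ∂V₁/∂r − ∂V₃/∂p = -5*p + 12*q
(∇×V)₃ = ∂V₂/∂p − ∂V₁/∂q = -q*r + 8*q + 4*r^2
∇×V = (p*q - 8*p*r - 12*p + 9, -5*p + 12*q, -q*r + 8*q + 4*r^2)
At (-3, -1, -3): (-24, 3, 25).

(-24, 3, 25)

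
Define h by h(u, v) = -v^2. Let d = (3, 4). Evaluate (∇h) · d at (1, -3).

24

∂h/∂u = 0
∂h/∂v = -2*v
∇h at (1, -3) = (0, 6)
∇h · d = (0)(3) + (6)(4) = 24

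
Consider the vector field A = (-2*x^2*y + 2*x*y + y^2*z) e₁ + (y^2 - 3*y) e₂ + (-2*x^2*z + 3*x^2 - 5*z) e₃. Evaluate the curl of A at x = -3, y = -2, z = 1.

(∇×A)₁ = ∂A₃/∂y − ∂A₂/∂z = 0
(∇×A)₂ = ∂A₁/∂z − ∂A₃/∂x = 4*x*z - 6*x + y^2
(∇×A)₃ = ∂A₂/∂x − ∂A₁/∂y = 2*x^2 - 2*x - 2*y*z
∇×A = (0, 4*x*z - 6*x + y^2, 2*x^2 - 2*x - 2*y*z)
At (-3, -2, 1): (0, 10, 28).

(0, 10, 28)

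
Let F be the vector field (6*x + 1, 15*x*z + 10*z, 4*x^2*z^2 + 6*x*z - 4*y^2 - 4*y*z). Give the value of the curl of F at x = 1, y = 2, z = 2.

(∇×F)₁ = ∂F₃/∂y − ∂F₂/∂z = -15*x - 8*y - 4*z - 10
(∇×F)₂ = ∂F₁/∂z − ∂F₃/∂x = -8*x*z^2 - 6*z
(∇×F)₃ = ∂F₂/∂x − ∂F₁/∂y = 15*z
∇×F = (-15*x - 8*y - 4*z - 10, -8*x*z^2 - 6*z, 15*z)
At (1, 2, 2): (-49, -44, 30).

(-49, -44, 30)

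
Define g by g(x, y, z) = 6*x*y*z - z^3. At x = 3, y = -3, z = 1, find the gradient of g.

∂g/∂x = 6*y*z
∂g/∂y = 6*x*z
∂g/∂z = 6*x*y - 3*z^2
∇g = (6*y*z, 6*x*z, 6*x*y - 3*z^2)
At (3, -3, 1): (-18, 18, -57).

(-18, 18, -57)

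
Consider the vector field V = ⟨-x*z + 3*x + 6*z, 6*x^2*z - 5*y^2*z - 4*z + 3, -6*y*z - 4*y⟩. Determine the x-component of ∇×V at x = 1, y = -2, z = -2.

(∇×V)_1 = ∂V₃/∂y − ∂V₂/∂z
= -6*z - 4 − (6*x^2 - 5*y^2 - 4)
= -6*x^2 + 5*y^2 - 6*z
At (1, -2, -2): 26.

26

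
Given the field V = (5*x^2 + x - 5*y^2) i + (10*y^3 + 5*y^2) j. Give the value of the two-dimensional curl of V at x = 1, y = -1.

∂V₂/∂x = 0
∂V₁/∂y = -10*y
Scalar curl = 10*y
At (1, -1): -10.

-10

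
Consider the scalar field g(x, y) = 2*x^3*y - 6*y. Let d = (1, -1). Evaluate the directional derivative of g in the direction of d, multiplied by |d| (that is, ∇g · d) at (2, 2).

38

∂g/∂x = 6*x^2*y
∂g/∂y = 2*x^3 - 6
∇g at (2, 2) = (48, 10)
∇g · d = (48)(1) + (10)(-1) = 38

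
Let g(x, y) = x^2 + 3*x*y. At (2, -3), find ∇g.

∂g/∂x = 2*x + 3*y
∂g/∂y = 3*x
∇g = (2*x + 3*y, 3*x)
At (2, -3): (-5, 6).

(-5, 6)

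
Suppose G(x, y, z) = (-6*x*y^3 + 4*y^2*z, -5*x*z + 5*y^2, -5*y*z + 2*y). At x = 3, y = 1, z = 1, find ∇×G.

(12, 4, 41)

(∇×G)₁ = ∂G₃/∂y − ∂G₂/∂z = 5*x - 5*z + 2
(∇×G)₂ = ∂G₁/∂z − ∂G₃/∂x = 4*y^2
(∇×G)₃ = ∂G₂/∂x − ∂G₁/∂y = 18*x*y^2 - 8*y*z - 5*z
∇×G = (5*x - 5*z + 2, 4*y^2, 18*x*y^2 - 8*y*z - 5*z)
At (3, 1, 1): (12, 4, 41).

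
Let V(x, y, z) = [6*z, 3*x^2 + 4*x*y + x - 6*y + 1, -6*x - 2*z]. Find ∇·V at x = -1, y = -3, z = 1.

∂V₁/∂x = 0
∂V₂/∂y = 4*x - 6
∂V₃/∂z = -2
∇·V = 4*x - 8
At (-1, -3, 1): -12.

-12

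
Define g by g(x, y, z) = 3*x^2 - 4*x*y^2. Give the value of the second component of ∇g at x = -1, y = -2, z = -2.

(∇g)_2 = ∂g/∂y = -8*x*y
At (-1, -2, -2): -16.

-16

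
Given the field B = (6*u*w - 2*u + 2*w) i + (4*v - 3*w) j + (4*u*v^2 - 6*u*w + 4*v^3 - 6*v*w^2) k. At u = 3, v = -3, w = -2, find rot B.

(15, -28, 0)

(∇×B)₁ = ∂B₃/∂v − ∂B₂/∂w = 8*u*v + 12*v^2 - 6*w^2 + 3
(∇×B)₂ = ∂B₁/∂w − ∂B₃/∂u = 6*u - 4*v^2 + 6*w + 2
(∇×B)₃ = ∂B₂/∂u − ∂B₁/∂v = 0
∇×B = (8*u*v + 12*v^2 - 6*w^2 + 3, 6*u - 4*v^2 + 6*w + 2, 0)
At (3, -3, -2): (15, -28, 0).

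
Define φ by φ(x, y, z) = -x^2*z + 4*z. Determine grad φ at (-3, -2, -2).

(-12, 0, -5)

∂φ/∂x = -2*x*z
∂φ/∂y = 0
∂φ/∂z = -x^2 + 4
∇φ = (-2*x*z, 0, -x^2 + 4)
At (-3, -2, -2): (-12, 0, -5).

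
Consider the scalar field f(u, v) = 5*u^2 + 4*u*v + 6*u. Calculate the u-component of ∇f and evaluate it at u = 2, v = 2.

34

(∇f)_1 = ∂f/∂u = 10*u + 4*v + 6
At (2, 2): 34.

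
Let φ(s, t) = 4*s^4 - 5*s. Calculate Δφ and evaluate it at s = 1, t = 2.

48

∂²φ/∂s² = 48*s^2
∂²φ/∂t² = 0
∇²φ = 48*s^2
At (1, 2): 48.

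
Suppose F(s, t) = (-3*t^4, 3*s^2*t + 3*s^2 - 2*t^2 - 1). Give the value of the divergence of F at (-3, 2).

∂F₁/∂s = 0
∂F₂/∂t = 3*s^2 - 4*t
∇·F = 3*s^2 - 4*t
At (-3, 2): 19.

19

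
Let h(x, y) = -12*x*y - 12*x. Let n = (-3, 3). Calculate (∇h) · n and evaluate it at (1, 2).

72

∂h/∂x = -12*y - 12
∂h/∂y = -12*x
∇h at (1, 2) = (-36, -12)
∇h · n = (-36)(-3) + (-12)(3) = 72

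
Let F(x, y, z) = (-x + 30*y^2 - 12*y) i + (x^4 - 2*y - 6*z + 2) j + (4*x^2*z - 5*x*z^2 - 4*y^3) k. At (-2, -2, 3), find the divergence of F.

∂F₁/∂x = -1
∂F₂/∂y = -2
∂F₃/∂z = 4*x^2 - 10*x*z
∇·F = 4*x^2 - 10*x*z - 3
At (-2, -2, 3): 73.

73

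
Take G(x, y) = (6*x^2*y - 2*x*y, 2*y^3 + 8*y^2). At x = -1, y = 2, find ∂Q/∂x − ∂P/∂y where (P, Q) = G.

-8

∂G₂/∂x = 0
∂G₁/∂y = 6*x^2 - 2*x
Scalar curl = -6*x^2 + 2*x
At (-1, 2): -8.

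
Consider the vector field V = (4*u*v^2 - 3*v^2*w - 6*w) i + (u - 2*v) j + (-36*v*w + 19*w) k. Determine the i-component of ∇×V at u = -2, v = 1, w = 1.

-36

(∇×V)_1 = ∂V₃/∂v − ∂V₂/∂w
= -36*w − (0)
= -36*w
At (-2, 1, 1): -36.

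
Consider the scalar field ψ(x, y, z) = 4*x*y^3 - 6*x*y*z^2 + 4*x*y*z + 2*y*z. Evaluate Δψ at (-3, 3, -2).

-108

∂²ψ/∂x² = 0
∂²ψ/∂y² = 24*x*y
∂²ψ/∂z² = -12*x*y
∇²ψ = 12*x*y
At (-3, 3, -2): -108.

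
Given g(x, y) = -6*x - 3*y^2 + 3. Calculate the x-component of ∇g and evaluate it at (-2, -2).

(∇g)_1 = ∂g/∂x = -6
At (-2, -2): -6.

-6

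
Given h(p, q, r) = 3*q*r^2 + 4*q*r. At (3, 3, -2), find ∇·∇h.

18

∂²h/∂p² = 0
∂²h/∂q² = 0
∂²h/∂r² = 6*q
∇²h = 6*q
At (3, 3, -2): 18.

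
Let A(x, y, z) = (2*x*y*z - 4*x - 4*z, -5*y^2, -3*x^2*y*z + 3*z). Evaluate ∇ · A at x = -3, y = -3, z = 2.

98

∂A₁/∂x = 2*y*z - 4
∂A₂/∂y = -10*y
∂A₃/∂z = -3*x^2*y + 3
∇·A = -3*x^2*y + 2*y*z - 10*y - 1
At (-3, -3, 2): 98.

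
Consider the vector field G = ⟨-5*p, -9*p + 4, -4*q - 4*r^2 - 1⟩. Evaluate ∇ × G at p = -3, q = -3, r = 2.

(∇×G)₁ = ∂G₃/∂q − ∂G₂/∂r = -4
(∇×G)₂ = ∂G₁/∂r − ∂G₃/∂p = 0
(∇×G)₃ = ∂G₂/∂p − ∂G₁/∂q = -9
∇×G = (-4, 0, -9)
At (-3, -3, 2): (-4, 0, -9).

(-4, 0, -9)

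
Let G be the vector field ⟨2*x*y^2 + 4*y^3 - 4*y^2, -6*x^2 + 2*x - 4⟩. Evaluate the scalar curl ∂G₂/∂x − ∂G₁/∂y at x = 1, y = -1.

-26

∂G₂/∂x = -12*x + 2
∂G₁/∂y = 4*x*y + 12*y^2 - 8*y
Scalar curl = -4*x*y - 12*x - 12*y^2 + 8*y + 2
At (1, -1): -26.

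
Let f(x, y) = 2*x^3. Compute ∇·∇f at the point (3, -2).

36

∂²f/∂x² = 12*x
∂²f/∂y² = 0
∇²f = 12*x
At (3, -2): 36.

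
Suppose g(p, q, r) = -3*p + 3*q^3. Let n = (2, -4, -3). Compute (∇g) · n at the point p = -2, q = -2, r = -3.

-150

∂g/∂p = -3
∂g/∂q = 9*q^2
∂g/∂r = 0
∇g at (-2, -2, -3) = (-3, 36, 0)
∇g · n = (-3)(2) + (36)(-4) + (0)(-3) = -150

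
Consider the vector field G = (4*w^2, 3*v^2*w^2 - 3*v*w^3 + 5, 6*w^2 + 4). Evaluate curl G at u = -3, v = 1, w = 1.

(3, 8, 0)

(∇×G)₁ = ∂G₃/∂v − ∂G₂/∂w = -6*v^2*w + 9*v*w^2
(∇×G)₂ = ∂G₁/∂w − ∂G₃/∂u = 8*w
(∇×G)₃ = ∂G₂/∂u − ∂G₁/∂v = 0
∇×G = (-6*v^2*w + 9*v*w^2, 8*w, 0)
At (-3, 1, 1): (3, 8, 0).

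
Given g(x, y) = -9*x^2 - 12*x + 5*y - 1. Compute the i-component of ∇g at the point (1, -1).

(∇g)_1 = ∂g/∂x = -18*x - 12
At (1, -1): -30.

-30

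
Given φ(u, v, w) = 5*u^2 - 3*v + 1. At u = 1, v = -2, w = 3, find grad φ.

∂φ/∂u = 10*u
∂φ/∂v = -3
∂φ/∂w = 0
∇φ = (10*u, -3, 0)
At (1, -2, 3): (10, -3, 0).

(10, -3, 0)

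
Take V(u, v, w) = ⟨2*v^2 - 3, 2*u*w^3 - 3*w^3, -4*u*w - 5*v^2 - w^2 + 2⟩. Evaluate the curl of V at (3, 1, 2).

(∇×V)₁ = ∂V₃/∂v − ∂V₂/∂w = -6*u*w^2 - 10*v + 9*w^2
(∇×V)₂ = ∂V₁/∂w − ∂V₃/∂u = 4*w
(∇×V)₃ = ∂V₂/∂u − ∂V₁/∂v = -4*v + 2*w^3
∇×V = (-6*u*w^2 - 10*v + 9*w^2, 4*w, -4*v + 2*w^3)
At (3, 1, 2): (-46, 8, 12).

(-46, 8, 12)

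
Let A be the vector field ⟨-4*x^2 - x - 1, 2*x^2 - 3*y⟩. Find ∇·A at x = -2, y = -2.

∂A₁/∂x = -8*x - 1
∂A₂/∂y = -3
∇·A = -8*x - 4
At (-2, -2): 12.

12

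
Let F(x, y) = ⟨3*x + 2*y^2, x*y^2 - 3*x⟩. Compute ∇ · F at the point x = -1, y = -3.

9

∂F₁/∂x = 3
∂F₂/∂y = 2*x*y
∇·F = 2*x*y + 3
At (-1, -3): 9.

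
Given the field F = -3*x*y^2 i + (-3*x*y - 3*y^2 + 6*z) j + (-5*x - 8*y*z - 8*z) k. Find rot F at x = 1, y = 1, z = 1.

(∇×F)₁ = ∂F₃/∂y − ∂F₂/∂z = -8*z - 6
(∇×F)₂ = ∂F₁/∂z − ∂F₃/∂x = 5
(∇×F)₃ = ∂F₂/∂x − ∂F₁/∂y = 6*x*y - 3*y
∇×F = (-8*z - 6, 5, 6*x*y - 3*y)
At (1, 1, 1): (-14, 5, 3).

(-14, 5, 3)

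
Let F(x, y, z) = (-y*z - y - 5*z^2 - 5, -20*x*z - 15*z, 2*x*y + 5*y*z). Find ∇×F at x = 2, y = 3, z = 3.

(74, -39, -56)

(∇×F)₁ = ∂F₃/∂y − ∂F₂/∂z = 22*x + 5*z + 15
(∇×F)₂ = ∂F₁/∂z − ∂F₃/∂x = -3*y - 10*z
(∇×F)₃ = ∂F₂/∂x − ∂F₁/∂y = -19*z + 1
∇×F = (22*x + 5*z + 15, -3*y - 10*z, -19*z + 1)
At (2, 3, 3): (74, -39, -56).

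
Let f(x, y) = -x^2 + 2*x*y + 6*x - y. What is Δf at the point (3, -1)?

∂²f/∂x² = -2
∂²f/∂y² = 0
∇²f = -2
At (3, -1): -2.

-2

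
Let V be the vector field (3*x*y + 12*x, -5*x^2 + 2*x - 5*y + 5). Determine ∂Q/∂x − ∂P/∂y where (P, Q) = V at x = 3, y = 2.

∂V₂/∂x = -10*x + 2
∂V₁/∂y = 3*x
Scalar curl = -13*x + 2
At (3, 2): -37.

-37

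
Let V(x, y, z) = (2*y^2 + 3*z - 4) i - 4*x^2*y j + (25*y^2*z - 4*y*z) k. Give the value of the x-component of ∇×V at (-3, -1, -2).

(∇×V)_1 = ∂V₃/∂y − ∂V₂/∂z
= 50*y*z - 4*z − (0)
= 50*y*z - 4*z
At (-3, -1, -2): 108.

108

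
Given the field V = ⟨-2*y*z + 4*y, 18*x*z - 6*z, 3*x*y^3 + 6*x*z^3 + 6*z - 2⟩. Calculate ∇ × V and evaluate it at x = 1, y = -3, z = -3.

(69, 249, -64)

(∇×V)₁ = ∂V₃/∂y − ∂V₂/∂z = 9*x*y^2 - 18*x + 6
(∇×V)₂ = ∂V₁/∂z − ∂V₃/∂x = -3*y^3 - 2*y - 6*z^3
(∇×V)₃ = ∂V₂/∂x − ∂V₁/∂y = 20*z - 4
∇×V = (9*x*y^2 - 18*x + 6, -3*y^3 - 2*y - 6*z^3, 20*z - 4)
At (1, -3, -3): (69, 249, -64).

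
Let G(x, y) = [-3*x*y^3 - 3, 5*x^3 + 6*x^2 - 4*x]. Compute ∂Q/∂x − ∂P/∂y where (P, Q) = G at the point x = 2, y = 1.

98

∂G₂/∂x = 15*x^2 + 12*x - 4
∂G₁/∂y = -9*x*y^2
Scalar curl = 15*x^2 + 9*x*y^2 + 12*x - 4
At (2, 1): 98.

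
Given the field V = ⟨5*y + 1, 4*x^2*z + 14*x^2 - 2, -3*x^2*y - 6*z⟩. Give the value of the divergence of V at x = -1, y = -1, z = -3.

-6

∂V₁/∂x = 0
∂V₂/∂y = 0
∂V₃/∂z = -6
∇·V = -6
At (-1, -1, -3): -6.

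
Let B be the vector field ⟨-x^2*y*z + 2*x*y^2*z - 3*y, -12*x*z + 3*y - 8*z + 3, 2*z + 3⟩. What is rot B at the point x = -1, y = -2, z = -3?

(-4, -6, 60)

(∇×B)₁ = ∂B₃/∂y − ∂B₂/∂z = 12*x + 8
(∇×B)₂ = ∂B₁/∂z − ∂B₃/∂x = -x^2*y + 2*x*y^2
(∇×B)₃ = ∂B₂/∂x − ∂B₁/∂y = x^2*z - 4*x*y*z - 12*z + 3
∇×B = (12*x + 8, -x^2*y + 2*x*y^2, x^2*z - 4*x*y*z - 12*z + 3)
At (-1, -2, -3): (-4, -6, 60).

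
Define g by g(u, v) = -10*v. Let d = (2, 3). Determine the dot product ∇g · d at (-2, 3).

∂g/∂u = 0
∂g/∂v = -10
∇g at (-2, 3) = (0, -10)
∇g · d = (0)(2) + (-10)(3) = -30

-30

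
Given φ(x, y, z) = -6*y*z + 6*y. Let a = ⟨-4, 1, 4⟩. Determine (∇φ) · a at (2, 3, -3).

∂φ/∂x = 0
∂φ/∂y = -6*z + 6
∂φ/∂z = -6*y
∇φ at (2, 3, -3) = (0, 24, -18)
∇φ · a = (0)(-4) + (24)(1) + (-18)(4) = -48

-48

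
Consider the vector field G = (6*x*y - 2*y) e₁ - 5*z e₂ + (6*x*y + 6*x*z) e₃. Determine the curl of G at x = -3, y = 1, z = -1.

(∇×G)₁ = ∂G₃/∂y − ∂G₂/∂z = 6*x + 5
(∇×G)₂ = ∂G₁/∂z − ∂G₃/∂x = -6*y - 6*z
(∇×G)₃ = ∂G₂/∂x − ∂G₁/∂y = -6*x + 2
∇×G = (6*x + 5, -6*y - 6*z, -6*x + 2)
At (-3, 1, -1): (-13, 0, 20).

(-13, 0, 20)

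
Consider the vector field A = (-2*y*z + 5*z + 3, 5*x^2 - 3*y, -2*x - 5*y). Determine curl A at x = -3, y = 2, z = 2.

(-5, 3, -26)

(∇×A)₁ = ∂A₃/∂y − ∂A₂/∂z = -5
(∇×A)₂ = ∂A₁/∂z − ∂A₃/∂x = -2*y + 7
(∇×A)₃ = ∂A₂/∂x − ∂A₁/∂y = 10*x + 2*z
∇×A = (-5, -2*y + 7, 10*x + 2*z)
At (-3, 2, 2): (-5, 3, -26).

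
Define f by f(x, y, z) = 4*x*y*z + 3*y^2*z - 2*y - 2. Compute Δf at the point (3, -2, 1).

6

∂²f/∂x² = 0
∂²f/∂y² = 6*z
∂²f/∂z² = 0
∇²f = 6*z
At (3, -2, 1): 6.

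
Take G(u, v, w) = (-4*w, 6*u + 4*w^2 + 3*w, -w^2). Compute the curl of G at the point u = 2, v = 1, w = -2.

(∇×G)₁ = ∂G₃/∂v − ∂G₂/∂w = -8*w - 3
(∇×G)₂ = ∂G₁/∂w − ∂G₃/∂u = -4
(∇×G)₃ = ∂G₂/∂u − ∂G₁/∂v = 6
∇×G = (-8*w - 3, -4, 6)
At (2, 1, -2): (13, -4, 6).

(13, -4, 6)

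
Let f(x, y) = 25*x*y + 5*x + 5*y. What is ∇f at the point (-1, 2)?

(55, -20)

∂f/∂x = 25*y + 5
∂f/∂y = 25*x + 5
∇f = (25*y + 5, 25*x + 5)
At (-1, 2): (55, -20).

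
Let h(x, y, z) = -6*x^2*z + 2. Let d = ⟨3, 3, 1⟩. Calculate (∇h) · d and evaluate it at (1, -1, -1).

∂h/∂x = -12*x*z
∂h/∂y = 0
∂h/∂z = -6*x^2
∇h at (1, -1, -1) = (12, 0, -6)
∇h · d = (12)(3) + (0)(3) + (-6)(1) = 30

30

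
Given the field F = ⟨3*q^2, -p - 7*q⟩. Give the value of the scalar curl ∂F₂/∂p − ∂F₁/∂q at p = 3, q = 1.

-7

∂F₂/∂p = -1
∂F₁/∂q = 6*q
Scalar curl = -6*q - 1
At (3, 1): -7.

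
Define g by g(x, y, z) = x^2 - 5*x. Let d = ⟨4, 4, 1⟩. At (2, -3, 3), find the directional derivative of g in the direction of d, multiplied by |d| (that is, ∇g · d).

∂g/∂x = 2*x - 5
∂g/∂y = 0
∂g/∂z = 0
∇g at (2, -3, 3) = (-1, 0, 0)
∇g · d = (-1)(4) + (0)(4) + (0)(1) = -4

-4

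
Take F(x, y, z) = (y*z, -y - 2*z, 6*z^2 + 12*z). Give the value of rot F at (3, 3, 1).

(2, 3, -1)

(∇×F)₁ = ∂F₃/∂y − ∂F₂/∂z = 2
(∇×F)₂ = ∂F₁/∂z − ∂F₃/∂x = y
(∇×F)₃ = ∂F₂/∂x − ∂F₁/∂y = -z
∇×F = (2, y, -z)
At (3, 3, 1): (2, 3, -1).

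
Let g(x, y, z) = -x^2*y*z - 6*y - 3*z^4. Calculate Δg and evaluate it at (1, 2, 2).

∂²g/∂x² = -2*y*z
∂²g/∂y² = 0
∂²g/∂z² = -36*z^2
∇²g = -2*y*z - 36*z^2
At (1, 2, 2): -152.

-152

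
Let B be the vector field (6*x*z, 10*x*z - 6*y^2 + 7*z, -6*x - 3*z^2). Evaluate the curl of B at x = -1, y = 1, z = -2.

(∇×B)₁ = ∂B₃/∂y − ∂B₂/∂z = -10*x - 7
(∇×B)₂ = ∂B₁/∂z − ∂B₃/∂x = 6*x + 6
(∇×B)₃ = ∂B₂/∂x − ∂B₁/∂y = 10*z
∇×B = (-10*x - 7, 6*x + 6, 10*z)
At (-1, 1, -2): (3, 0, -20).

(3, 0, -20)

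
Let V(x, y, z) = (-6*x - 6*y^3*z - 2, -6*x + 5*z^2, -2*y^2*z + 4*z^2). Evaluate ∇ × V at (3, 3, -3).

(∇×V)₁ = ∂V₃/∂y − ∂V₂/∂z = -4*y*z - 10*z
(∇×V)₂ = ∂V₁/∂z − ∂V₃/∂x = -6*y^3
(∇×V)₃ = ∂V₂/∂x − ∂V₁/∂y = 18*y^2*z - 6
∇×V = (-4*y*z - 10*z, -6*y^3, 18*y^2*z - 6)
At (3, 3, -3): (66, -162, -492).

(66, -162, -492)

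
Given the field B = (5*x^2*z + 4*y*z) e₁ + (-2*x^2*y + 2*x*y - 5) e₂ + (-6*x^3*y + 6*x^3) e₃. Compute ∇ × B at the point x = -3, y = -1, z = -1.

(162, -283, -10)

(∇×B)₁ = ∂B₃/∂y − ∂B₂/∂z = -6*x^3
(∇×B)₂ = ∂B₁/∂z − ∂B₃/∂x = 18*x^2*y - 13*x^2 + 4*y
(∇×B)₃ = ∂B₂/∂x − ∂B₁/∂y = -4*x*y + 2*y - 4*z
∇×B = (-6*x^3, 18*x^2*y - 13*x^2 + 4*y, -4*x*y + 2*y - 4*z)
At (-3, -1, -1): (162, -283, -10).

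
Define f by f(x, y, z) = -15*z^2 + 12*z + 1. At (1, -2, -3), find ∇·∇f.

-30

∂²f/∂x² = 0
∂²f/∂y² = 0
∂²f/∂z² = -30
∇²f = -30
At (1, -2, -3): -30.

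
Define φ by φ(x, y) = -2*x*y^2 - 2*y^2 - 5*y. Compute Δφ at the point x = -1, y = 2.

0

∂²φ/∂x² = 0
∂²φ/∂y² = -4*(x + 1)
∇²φ = -4*x - 4
At (-1, 2): 0.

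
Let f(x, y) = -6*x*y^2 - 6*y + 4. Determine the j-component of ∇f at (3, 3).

-114

(∇f)_2 = ∂f/∂y = -12*x*y - 6
At (3, 3): -114.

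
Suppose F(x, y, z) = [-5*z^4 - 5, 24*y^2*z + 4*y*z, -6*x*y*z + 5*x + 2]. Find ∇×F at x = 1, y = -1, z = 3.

(-38, -563, 0)

(∇×F)₁ = ∂F₃/∂y − ∂F₂/∂z = -6*x*z - 24*y^2 - 4*y
(∇×F)₂ = ∂F₁/∂z − ∂F₃/∂x = 6*y*z - 20*z^3 - 5
(∇×F)₃ = ∂F₂/∂x − ∂F₁/∂y = 0
∇×F = (-6*x*z - 24*y^2 - 4*y, 6*y*z - 20*z^3 - 5, 0)
At (1, -1, 3): (-38, -563, 0).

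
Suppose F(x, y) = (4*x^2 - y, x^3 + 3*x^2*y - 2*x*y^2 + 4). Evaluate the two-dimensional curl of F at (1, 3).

4

∂F₂/∂x = 3*x^2 + 6*x*y - 2*y^2
∂F₁/∂y = -1
Scalar curl = 3*x^2 + 6*x*y - 2*y^2 + 1
At (1, 3): 4.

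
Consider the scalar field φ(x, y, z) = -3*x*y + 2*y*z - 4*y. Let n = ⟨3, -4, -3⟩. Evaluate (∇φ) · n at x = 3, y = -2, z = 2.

66

∂φ/∂x = -3*y
∂φ/∂y = -3*x + 2*z - 4
∂φ/∂z = 2*y
∇φ at (3, -2, 2) = (6, -9, -4)
∇φ · n = (6)(3) + (-9)(-4) + (-4)(-3) = 66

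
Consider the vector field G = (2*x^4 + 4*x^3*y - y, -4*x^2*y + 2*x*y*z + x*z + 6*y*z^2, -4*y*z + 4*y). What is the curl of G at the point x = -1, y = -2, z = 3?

(∇×G)₁ = ∂G₃/∂y − ∂G₂/∂z = -2*x*y - x - 12*y*z - 4*z + 4
(∇×G)₂ = ∂G₁/∂z − ∂G₃/∂x = 0
(∇×G)₃ = ∂G₂/∂x − ∂G₁/∂y = -4*x^3 - 8*x*y + 2*y*z + z + 1
∇×G = (-2*x*y - x - 12*y*z - 4*z + 4, 0, -4*x^3 - 8*x*y + 2*y*z + z + 1)
At (-1, -2, 3): (61, 0, -20).

(61, 0, -20)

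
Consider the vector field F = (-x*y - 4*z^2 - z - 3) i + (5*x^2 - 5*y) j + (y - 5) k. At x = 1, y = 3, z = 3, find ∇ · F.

-8

∂F₁/∂x = -y
∂F₂/∂y = -5
∂F₃/∂z = 0
∇·F = -y - 5
At (1, 3, 3): -8.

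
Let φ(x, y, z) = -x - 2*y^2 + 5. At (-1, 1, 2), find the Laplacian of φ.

-4

∂²φ/∂x² = 0
∂²φ/∂y² = -4
∂²φ/∂z² = 0
∇²φ = -4
At (-1, 1, 2): -4.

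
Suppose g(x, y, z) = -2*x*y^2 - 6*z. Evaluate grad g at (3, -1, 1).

(-2, 12, -6)

∂g/∂x = -2*y^2
∂g/∂y = -4*x*y
∂g/∂z = -6
∇g = (-2*y^2, -4*x*y, -6)
At (3, -1, 1): (-2, 12, -6).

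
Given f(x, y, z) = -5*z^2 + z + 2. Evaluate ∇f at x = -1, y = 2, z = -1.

(0, 0, 11)

∂f/∂x = 0
∂f/∂y = 0
∂f/∂z = -10*z + 1
∇f = (0, 0, -10*z + 1)
At (-1, 2, -1): (0, 0, 11).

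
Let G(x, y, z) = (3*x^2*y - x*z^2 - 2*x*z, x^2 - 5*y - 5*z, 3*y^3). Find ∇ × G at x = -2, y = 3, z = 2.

(86, 12, -16)

(∇×G)₁ = ∂G₃/∂y − ∂G₂/∂z = 9*y^2 + 5
(∇×G)₂ = ∂G₁/∂z − ∂G₃/∂x = -2*x*z - 2*x
(∇×G)₃ = ∂G₂/∂x − ∂G₁/∂y = -3*x^2 + 2*x
∇×G = (9*y^2 + 5, -2*x*z - 2*x, -3*x^2 + 2*x)
At (-2, 3, 2): (86, 12, -16).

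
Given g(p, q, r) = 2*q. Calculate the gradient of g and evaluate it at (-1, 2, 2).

(0, 2, 0)

∂g/∂p = 0
∂g/∂q = 2
∂g/∂r = 0
∇g = (0, 2, 0)
At (-1, 2, 2): (0, 2, 0).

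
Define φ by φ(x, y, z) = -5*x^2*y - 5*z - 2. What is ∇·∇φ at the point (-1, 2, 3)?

-20

∂²φ/∂x² = -10*y
∂²φ/∂y² = 0
∂²φ/∂z² = 0
∇²φ = -10*y
At (-1, 2, 3): -20.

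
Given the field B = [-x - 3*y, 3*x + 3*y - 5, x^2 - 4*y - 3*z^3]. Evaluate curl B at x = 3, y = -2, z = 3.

(∇×B)₁ = ∂B₃/∂y − ∂B₂/∂z = -4
(∇×B)₂ = ∂B₁/∂z − ∂B₃/∂x = -2*x
(∇×B)₃ = ∂B₂/∂x − ∂B₁/∂y = 6
∇×B = (-4, -2*x, 6)
At (3, -2, 3): (-4, -6, 6).

(-4, -6, 6)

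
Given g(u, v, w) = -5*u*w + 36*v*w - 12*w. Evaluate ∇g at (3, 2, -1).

(5, -36, 45)

∂g/∂u = -5*w
∂g/∂v = 36*w
∂g/∂w = -5*u + 36*v - 12
∇g = (-5*w, 36*w, -5*u + 36*v - 12)
At (3, 2, -1): (5, -36, 45).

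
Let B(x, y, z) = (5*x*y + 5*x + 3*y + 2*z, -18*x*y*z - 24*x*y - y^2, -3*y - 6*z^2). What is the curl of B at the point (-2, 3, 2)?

(-111, 2, -173)

(∇×B)₁ = ∂B₃/∂y − ∂B₂/∂z = 18*x*y - 3
(∇×B)₂ = ∂B₁/∂z − ∂B₃/∂x = 2
(∇×B)₃ = ∂B₂/∂x − ∂B₁/∂y = -5*x - 18*y*z - 24*y - 3
∇×B = (18*x*y - 3, 2, -5*x - 18*y*z - 24*y - 3)
At (-2, 3, 2): (-111, 2, -173).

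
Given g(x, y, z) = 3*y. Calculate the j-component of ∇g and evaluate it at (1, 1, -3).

3

(∇g)_2 = ∂g/∂y = 3
At (1, 1, -3): 3.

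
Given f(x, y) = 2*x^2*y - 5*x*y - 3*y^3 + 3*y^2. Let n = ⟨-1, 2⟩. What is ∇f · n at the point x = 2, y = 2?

∂f/∂x = 4*x*y - 5*y
∂f/∂y = 2*x^2 - 5*x - 9*y^2 + 6*y
∇f at (2, 2) = (6, -26)
∇f · n = (6)(-1) + (-26)(2) = -58

-58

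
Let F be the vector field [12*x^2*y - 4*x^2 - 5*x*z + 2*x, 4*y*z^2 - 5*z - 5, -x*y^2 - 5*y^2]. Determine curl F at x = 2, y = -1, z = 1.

(27, -9, -48)

(∇×F)₁ = ∂F₃/∂y − ∂F₂/∂z = -2*x*y - 8*y*z - 10*y + 5
(∇×F)₂ = ∂F₁/∂z − ∂F₃/∂x = -5*x + y^2
(∇×F)₃ = ∂F₂/∂x − ∂F₁/∂y = -12*x^2
∇×F = (-2*x*y - 8*y*z - 10*y + 5, -5*x + y^2, -12*x^2)
At (2, -1, 1): (27, -9, -48).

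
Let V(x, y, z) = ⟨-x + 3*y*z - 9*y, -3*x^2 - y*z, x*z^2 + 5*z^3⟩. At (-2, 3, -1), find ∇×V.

(3, 8, 24)

(∇×V)₁ = ∂V₃/∂y − ∂V₂/∂z = y
(∇×V)₂ = ∂V₁/∂z − ∂V₃/∂x = 3*y - z^2
(∇×V)₃ = ∂V₂/∂x − ∂V₁/∂y = -6*x - 3*z + 9
∇×V = (y, 3*y - z^2, -6*x - 3*z + 9)
At (-2, 3, -1): (3, 8, 24).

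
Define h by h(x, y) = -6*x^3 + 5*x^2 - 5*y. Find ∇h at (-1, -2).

∂h/∂x = -18*x^2 + 10*x
∂h/∂y = -5
∇h = (-18*x^2 + 10*x, -5)
At (-1, -2): (-28, -5).

(-28, -5)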